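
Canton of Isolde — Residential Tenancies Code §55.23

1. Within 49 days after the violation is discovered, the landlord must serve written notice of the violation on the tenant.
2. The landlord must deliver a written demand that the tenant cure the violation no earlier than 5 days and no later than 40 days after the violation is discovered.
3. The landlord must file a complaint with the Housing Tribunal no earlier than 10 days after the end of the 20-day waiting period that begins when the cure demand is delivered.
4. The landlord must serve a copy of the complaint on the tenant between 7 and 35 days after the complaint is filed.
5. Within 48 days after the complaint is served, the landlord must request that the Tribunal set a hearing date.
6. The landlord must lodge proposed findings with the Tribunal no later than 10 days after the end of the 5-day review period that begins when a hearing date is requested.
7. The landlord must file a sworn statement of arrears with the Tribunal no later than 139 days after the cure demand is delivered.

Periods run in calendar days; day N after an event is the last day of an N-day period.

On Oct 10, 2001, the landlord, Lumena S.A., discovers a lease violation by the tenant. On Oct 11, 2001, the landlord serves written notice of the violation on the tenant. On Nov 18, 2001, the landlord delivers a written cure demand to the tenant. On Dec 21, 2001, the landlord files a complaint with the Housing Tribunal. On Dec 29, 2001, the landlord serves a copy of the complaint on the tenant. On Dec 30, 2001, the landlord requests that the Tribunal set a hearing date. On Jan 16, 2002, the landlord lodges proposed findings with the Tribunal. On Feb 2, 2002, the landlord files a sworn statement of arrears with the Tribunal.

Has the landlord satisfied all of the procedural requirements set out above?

No

(1) due by Oct 10, 2001 + 49 days = Nov 28, 2001; done Oct 11, 2001 — timely.
(2) the permitted window runs from Oct 10, 2001 + 5 = Oct 15, 2001 to Oct 10, 2001 + 40 = Nov 19, 2001; done Nov 18, 2001, which is between those dates.
(3) permitted from Dec 8, 2001 + 10 days = Dec 18, 2001 onward; Dec 21, 2001 is on or after that date.
(4) the permitted window runs from Dec 21, 2001 + 7 = Dec 28, 2001 to Dec 21, 2001 + 35 = Jan 25, 2002; Dec 29, 2001 falls inside that range.
(5) due by Dec 29, 2001 + 48 days = Feb 15, 2002; Dec 30, 2001 is within that limit.
(6) due by Jan 4, 2002 + 10 days = Jan 14, 2002; Jan 16, 2002 misses that deadline by 2 days.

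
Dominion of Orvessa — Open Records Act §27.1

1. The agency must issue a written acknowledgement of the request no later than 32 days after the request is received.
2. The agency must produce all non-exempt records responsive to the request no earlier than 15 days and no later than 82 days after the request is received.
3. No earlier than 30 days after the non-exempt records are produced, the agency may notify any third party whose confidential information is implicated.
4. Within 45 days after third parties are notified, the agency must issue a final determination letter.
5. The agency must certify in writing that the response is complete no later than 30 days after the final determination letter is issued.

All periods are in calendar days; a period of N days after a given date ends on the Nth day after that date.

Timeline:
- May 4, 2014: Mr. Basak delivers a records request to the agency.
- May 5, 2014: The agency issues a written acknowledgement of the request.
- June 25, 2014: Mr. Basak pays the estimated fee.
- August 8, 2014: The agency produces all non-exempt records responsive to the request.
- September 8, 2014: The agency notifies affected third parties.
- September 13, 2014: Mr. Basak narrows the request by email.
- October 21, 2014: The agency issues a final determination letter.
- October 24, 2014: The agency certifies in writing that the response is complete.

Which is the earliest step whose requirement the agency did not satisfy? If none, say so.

Step 1 — counting 32 days from May 4, 2014 (when the request is received) gives a deadline of June 5, 2014; completed May 5, 2014, before the deadline.
Step 2 — 15 and 82 days from May 4, 2014 (when the request is received) are May 19, 2014 and July 25, 2014 respectively; done August 8, 2014 — 14 days after the window closed.

Step 2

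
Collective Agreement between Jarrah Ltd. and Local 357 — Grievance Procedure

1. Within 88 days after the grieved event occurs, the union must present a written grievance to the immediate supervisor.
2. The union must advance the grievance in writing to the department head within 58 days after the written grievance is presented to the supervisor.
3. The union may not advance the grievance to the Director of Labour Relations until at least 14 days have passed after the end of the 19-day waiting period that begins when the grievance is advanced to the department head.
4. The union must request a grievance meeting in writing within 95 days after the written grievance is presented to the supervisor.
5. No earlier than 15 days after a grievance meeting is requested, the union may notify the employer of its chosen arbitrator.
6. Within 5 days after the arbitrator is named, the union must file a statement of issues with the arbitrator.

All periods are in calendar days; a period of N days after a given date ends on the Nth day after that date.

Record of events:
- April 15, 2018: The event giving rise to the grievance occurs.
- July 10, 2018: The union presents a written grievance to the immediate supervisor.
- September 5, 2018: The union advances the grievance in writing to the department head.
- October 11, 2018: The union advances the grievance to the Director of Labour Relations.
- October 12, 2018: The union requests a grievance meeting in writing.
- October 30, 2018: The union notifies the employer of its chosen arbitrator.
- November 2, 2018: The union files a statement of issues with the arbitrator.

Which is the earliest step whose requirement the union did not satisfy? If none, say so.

Step 1 — counting 88 days from April 15, 2018 (when the grieved event occurs) gives a deadline of July 12, 2018; done July 10, 2018 — timely.
Step 2 — counting 58 days from July 10, 2018 (when the written grievance is presented to the supervisor) gives a deadline of September 6, 2018; completed September 5, 2018, before the deadline.
Step 3 — must wait 14 days from September 24, 2018 (end of the 19-day waiting period, which began when the grievance is advanced to the department head on September 5, 2018), so not before October 8, 2018; done October 11, 2018 — permitted.
Step 4 — counting 95 days from July 10, 2018 (when the written grievance is presented to the supervisor) gives a deadline of October 13, 2018; done October 12, 2018 — timely.
Step 5 — must wait 15 days from October 12, 2018 (when a grievance meeting is requested), so not before October 27, 2018; October 30, 2018 is on or after that date.
Step 6 — counting 5 days from October 30, 2018 (when the arbitrator is named) gives a deadline of November 4, 2018; November 2, 2018 is within that limit.

None — every step was satisfied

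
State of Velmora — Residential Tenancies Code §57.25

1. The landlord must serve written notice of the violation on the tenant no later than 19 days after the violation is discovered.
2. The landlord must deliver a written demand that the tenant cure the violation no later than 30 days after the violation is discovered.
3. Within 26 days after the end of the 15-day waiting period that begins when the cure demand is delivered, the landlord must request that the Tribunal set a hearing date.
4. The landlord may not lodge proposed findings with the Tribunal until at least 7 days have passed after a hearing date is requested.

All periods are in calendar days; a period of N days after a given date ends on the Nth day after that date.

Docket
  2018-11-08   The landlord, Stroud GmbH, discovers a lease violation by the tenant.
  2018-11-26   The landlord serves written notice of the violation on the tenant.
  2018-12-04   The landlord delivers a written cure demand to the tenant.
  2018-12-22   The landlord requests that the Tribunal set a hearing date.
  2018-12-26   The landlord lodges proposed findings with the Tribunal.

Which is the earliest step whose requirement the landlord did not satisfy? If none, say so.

Step 1 — counting 19 days from 2018-11-08 (when the violation is discovered) gives a deadline of 2018-11-27; completed 2018-11-26, before the deadline.
Step 2 — counting 30 days from 2018-11-08 (when the violation is discovered) gives a deadline of 2018-12-08; completed 2018-12-04, before the deadline.
Step 3 — counting 26 days from 2018-12-19 (end of the 15-day waiting period, which began when the cure demand is delivered on 2018-12-04) gives a deadline of 2019-01-14; done 2018-12-22 — timely.
Step 4 — must wait 7 days from 2018-12-22 (when a hearing date is requested), so not before 2018-12-29; 2018-12-26 is 3 days before the earliest permitted date.
The analysis stops there.

Step 4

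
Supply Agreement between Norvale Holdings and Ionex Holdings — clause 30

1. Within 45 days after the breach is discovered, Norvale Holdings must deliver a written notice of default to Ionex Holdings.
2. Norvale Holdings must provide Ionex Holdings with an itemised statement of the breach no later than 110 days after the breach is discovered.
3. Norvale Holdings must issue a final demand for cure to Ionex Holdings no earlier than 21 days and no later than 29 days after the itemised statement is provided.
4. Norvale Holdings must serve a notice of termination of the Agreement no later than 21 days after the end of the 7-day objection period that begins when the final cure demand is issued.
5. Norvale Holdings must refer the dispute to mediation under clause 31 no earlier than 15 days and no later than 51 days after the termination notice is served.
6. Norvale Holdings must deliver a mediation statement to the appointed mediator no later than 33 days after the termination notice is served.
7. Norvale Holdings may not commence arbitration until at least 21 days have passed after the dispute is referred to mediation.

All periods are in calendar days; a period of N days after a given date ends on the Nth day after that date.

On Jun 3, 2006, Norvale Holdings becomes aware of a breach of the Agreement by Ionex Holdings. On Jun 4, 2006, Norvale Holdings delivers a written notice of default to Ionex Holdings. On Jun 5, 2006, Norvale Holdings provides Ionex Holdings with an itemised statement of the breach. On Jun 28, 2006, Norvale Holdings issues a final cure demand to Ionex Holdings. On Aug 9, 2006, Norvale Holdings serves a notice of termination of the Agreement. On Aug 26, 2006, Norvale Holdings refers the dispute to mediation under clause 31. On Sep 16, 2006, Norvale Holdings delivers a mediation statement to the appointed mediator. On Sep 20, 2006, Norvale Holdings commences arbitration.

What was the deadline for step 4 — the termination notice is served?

Jul 26, 2006

The final cure demand is issued on Jun 28, 2006; the 7-day objection period therefore ends Jul 5, 2006, and step 4 runs from that date. 21 days after Jul 5, 2006 is Jul 26, 2006.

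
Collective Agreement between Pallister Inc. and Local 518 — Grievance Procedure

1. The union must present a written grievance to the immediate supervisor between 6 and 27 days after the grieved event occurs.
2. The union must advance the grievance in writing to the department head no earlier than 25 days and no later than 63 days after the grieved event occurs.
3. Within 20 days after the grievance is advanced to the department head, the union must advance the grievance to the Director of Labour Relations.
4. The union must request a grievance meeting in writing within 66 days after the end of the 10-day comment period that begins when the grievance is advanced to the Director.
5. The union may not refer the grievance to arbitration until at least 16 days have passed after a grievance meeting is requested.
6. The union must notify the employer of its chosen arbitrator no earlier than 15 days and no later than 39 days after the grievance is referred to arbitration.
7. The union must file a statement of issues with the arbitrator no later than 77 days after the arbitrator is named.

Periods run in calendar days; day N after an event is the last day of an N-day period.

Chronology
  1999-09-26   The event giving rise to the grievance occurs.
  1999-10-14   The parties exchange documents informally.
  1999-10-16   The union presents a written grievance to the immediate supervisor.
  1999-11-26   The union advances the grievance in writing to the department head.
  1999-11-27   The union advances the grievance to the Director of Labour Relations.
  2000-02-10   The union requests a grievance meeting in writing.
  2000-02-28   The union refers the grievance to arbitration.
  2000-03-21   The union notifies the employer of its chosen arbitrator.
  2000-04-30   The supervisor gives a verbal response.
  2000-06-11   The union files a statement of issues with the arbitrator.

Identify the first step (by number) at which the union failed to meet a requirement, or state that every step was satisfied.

Step 7

Step 1 — 6 and 27 days from 1999-09-26 (when the grieved event occurs) are 1999-10-02 and 1999-10-23 respectively; 1999-10-16 falls inside that range.
Step 2 — 25 and 63 days from 1999-09-26 (when the grieved event occurs) are 1999-10-21 and 1999-11-28 respectively; done 1999-11-26, which is between those dates.
Step 3 — counting 20 days from 1999-11-26 (when the grievance is advanced to the department head) gives a deadline of 1999-12-16; done 1999-11-27 — timely.
Step 4 — counting 66 days from 1999-12-07 (end of the 10-day comment period, which began when the grievance is advanced to the Director on 1999-11-27) gives a deadline of 2000-02-11; 2000-02-10 is within that limit.
Step 5 — must wait 16 days from 2000-02-10 (when a grievance meeting is requested), so not before 2000-02-26; done 2000-02-28, after the minimum wait.
Step 6 — 15 and 39 days from 2000-02-28 (when the grievance is referred to arbitration) are 2000-03-14 and 2000-04-07 respectively; 2000-03-21 falls inside that range.
Step 7 — counting 77 days from 2000-03-21 (when the arbitrator is named) gives a deadline of 2000-06-06; not done until 2000-06-11, 5 days after the deadline.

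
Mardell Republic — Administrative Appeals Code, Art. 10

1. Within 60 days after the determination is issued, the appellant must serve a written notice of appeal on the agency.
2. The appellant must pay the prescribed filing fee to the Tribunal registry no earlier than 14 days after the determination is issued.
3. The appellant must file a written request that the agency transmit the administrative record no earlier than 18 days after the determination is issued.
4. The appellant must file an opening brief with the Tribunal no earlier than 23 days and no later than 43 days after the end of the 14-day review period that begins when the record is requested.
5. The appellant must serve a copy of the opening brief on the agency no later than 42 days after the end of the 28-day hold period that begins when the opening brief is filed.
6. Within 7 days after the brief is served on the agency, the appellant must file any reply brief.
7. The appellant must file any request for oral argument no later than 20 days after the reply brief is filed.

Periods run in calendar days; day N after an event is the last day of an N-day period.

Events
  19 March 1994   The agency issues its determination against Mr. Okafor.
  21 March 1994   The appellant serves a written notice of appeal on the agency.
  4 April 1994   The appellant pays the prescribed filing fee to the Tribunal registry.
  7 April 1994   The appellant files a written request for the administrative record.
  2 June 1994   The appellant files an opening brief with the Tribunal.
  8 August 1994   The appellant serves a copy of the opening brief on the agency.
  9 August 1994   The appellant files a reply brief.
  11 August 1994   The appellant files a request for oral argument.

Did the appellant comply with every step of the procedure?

Step 1 — counting 60 days from 19 March 1994 (when the determination is issued) gives a deadline of 18 May 1994; done 21 March 1994 — timely.
Step 2 — must wait 14 days from 19 March 1994 (when the determination is issued), so not before 2 April 1994; done 4 April 1994, after the minimum wait.
Step 3 — must wait 18 days from 19 March 1994 (when the determination is issued), so not before 6 April 1994; done 7 April 1994, after the minimum wait.
Step 4 — 23 and 43 days from 21 April 1994 (end of the 14-day review period, which began when the record is requested on 7 April 1994) are 14 May 1994 and 3 June 1994 respectively; done 2 June 1994, which is between those dates.
Step 5 — counting 42 days from 30 June 1994 (end of the 28-day hold period, which began when the opening brief is filed on 2 June 1994) gives a deadline of 11 August 1994; 8 August 1994 is within that limit.
Step 6 — counting 7 days from 8 August 1994 (when the brief is served on the agency) gives a deadline of 15 August 1994; done 9 August 1994 — timely.
Step 7 — counting 20 days from 9 August 1994 (when the reply brief is filed) gives a deadline of 29 August 1994; completed 11 August 1994, before the deadline.

Yes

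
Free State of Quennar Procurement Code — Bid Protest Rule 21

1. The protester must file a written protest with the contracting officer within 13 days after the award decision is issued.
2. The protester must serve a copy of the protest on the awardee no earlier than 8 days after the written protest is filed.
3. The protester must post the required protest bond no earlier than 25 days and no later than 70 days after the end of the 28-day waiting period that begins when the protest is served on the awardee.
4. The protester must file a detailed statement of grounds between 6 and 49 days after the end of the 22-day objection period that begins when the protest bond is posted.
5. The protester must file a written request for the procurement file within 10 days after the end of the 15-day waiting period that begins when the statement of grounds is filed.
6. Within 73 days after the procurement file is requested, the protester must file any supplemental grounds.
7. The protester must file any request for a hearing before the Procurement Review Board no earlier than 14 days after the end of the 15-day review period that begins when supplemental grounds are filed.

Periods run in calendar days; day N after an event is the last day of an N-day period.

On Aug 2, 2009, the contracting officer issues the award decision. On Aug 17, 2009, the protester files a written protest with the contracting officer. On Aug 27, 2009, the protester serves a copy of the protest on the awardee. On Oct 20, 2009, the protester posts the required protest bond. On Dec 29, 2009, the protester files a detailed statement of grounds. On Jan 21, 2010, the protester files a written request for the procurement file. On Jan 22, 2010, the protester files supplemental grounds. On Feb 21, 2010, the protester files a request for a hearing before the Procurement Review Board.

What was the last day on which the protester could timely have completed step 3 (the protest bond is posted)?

The protest is served on the awardee on Aug 27, 2009; the 28-day waiting period therefore ends Sep 24, 2009, and step 3 runs from that date. The window is 25–70 days after Sep 24, 2009; it closes on Dec 3, 2009.

Dec 3, 2009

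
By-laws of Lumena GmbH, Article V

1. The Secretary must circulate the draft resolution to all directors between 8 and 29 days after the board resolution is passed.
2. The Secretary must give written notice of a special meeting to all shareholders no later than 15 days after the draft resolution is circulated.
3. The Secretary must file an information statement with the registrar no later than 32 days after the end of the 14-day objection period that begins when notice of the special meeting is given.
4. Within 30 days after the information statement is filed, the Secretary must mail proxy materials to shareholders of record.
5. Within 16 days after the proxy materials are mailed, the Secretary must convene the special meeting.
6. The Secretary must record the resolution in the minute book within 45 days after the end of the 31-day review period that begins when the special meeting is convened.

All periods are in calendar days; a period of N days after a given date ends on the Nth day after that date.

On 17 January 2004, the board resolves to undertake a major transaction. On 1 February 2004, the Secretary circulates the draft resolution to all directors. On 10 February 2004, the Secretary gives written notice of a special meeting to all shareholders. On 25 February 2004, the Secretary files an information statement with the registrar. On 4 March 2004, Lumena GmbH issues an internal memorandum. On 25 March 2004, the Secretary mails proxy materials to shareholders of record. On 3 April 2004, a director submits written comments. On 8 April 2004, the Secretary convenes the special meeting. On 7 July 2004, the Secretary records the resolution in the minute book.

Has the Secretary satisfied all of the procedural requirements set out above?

No

Step 1: the window is 8–29 days after 17 January 2004 (when the board resolution is passed), so 25 January 2004 through 15 February 2004; done 1 February 2004, which is between those dates.
Step 2: 15 days after 1 February 2004 (when the draft resolution is circulated) is 16 February 2004; completed 10 February 2004, before the deadline.
Step 3: 32 days after 24 February 2004 (end of the 14-day objection period, which began when notice of the special meeting is given on 10 February 2004) is 27 March 2004; completed 25 February 2004, before the deadline.
Step 4: 30 days after 25 February 2004 (when the information statement is filed) is 26 March 2004; 25 March 2004 is within that limit.
Step 5: 16 days after 25 March 2004 (when the proxy materials are mailed) is 10 April 2004; completed 8 April 2004, before the deadline.
Step 6: 45 days after 9 May 2004 (end of the 31-day review period, which began when the special meeting is convened on 8 April 2004) is 23 June 2004; 7 July 2004 misses that deadline by 14 days.
That is the first point of non-compliance.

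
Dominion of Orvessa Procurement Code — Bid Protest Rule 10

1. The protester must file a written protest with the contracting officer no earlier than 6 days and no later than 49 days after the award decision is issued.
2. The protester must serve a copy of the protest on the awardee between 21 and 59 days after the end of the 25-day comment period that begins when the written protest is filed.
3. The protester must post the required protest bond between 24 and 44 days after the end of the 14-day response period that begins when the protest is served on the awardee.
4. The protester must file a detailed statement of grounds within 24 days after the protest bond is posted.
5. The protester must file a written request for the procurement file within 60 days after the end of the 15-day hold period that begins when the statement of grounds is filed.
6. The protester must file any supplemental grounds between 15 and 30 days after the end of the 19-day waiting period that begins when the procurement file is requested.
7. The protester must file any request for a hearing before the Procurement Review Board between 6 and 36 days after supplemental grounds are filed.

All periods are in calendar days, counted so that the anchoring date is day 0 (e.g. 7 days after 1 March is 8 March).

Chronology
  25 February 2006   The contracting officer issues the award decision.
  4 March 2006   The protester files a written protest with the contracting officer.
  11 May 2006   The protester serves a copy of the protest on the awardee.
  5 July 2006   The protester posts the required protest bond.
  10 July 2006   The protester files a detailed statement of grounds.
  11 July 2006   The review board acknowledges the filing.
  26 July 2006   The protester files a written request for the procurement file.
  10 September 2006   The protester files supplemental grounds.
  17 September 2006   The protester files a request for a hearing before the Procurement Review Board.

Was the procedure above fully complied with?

(1) the permitted window runs from 25 February 2006 + 6 = 3 March 2006 to 25 February 2006 + 49 = 15 April 2006; done 4 March 2006 — within the window.
(2) the permitted window runs from 29 March 2006 + 21 = 19 April 2006 to 29 March 2006 + 59 = 27 May 2006; done 11 May 2006 — within the window.
(3) the permitted window runs from 25 May 2006 + 24 = 18 June 2006 to 25 May 2006 + 44 = 8 July 2006; done 5 July 2006, which is between those dates.
(4) due by 5 July 2006 + 24 days = 29 July 2006; done 10 July 2006 — timely.
(5) due by 25 July 2006 + 60 days = 23 September 2006; done 26 July 2006 — timely.
(6) the permitted window runs from 14 August 2006 + 15 = 29 August 2006 to 14 August 2006 + 30 = 13 September 2006; done 10 September 2006, which is between those dates.
(7) the permitted window runs from 10 September 2006 + 6 = 16 September 2006 to 10 September 2006 + 36 = 16 October 2006; done 17 September 2006 — within the window.

Yes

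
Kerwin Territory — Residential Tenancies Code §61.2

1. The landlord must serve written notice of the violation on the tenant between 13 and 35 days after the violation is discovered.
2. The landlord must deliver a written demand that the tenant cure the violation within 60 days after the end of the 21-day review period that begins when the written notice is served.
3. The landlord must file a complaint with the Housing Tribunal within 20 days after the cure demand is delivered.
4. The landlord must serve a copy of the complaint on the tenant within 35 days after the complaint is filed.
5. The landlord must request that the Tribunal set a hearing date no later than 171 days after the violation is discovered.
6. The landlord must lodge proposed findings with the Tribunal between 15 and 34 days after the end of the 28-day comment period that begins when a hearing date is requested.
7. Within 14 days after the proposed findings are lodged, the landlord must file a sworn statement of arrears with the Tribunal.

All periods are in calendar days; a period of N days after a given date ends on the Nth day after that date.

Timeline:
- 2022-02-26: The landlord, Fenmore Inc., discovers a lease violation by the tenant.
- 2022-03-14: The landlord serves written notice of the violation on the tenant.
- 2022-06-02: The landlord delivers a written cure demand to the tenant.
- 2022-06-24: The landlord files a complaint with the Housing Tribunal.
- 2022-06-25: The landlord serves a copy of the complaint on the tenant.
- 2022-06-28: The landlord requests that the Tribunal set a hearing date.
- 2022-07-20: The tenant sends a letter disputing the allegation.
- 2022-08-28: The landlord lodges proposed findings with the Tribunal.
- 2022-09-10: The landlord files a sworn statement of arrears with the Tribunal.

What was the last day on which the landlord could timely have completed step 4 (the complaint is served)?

Step 4 runs from 2022-06-24, when the complaint is filed. 35 days after 2022-06-24 is 2022-07-29.

2022-07-29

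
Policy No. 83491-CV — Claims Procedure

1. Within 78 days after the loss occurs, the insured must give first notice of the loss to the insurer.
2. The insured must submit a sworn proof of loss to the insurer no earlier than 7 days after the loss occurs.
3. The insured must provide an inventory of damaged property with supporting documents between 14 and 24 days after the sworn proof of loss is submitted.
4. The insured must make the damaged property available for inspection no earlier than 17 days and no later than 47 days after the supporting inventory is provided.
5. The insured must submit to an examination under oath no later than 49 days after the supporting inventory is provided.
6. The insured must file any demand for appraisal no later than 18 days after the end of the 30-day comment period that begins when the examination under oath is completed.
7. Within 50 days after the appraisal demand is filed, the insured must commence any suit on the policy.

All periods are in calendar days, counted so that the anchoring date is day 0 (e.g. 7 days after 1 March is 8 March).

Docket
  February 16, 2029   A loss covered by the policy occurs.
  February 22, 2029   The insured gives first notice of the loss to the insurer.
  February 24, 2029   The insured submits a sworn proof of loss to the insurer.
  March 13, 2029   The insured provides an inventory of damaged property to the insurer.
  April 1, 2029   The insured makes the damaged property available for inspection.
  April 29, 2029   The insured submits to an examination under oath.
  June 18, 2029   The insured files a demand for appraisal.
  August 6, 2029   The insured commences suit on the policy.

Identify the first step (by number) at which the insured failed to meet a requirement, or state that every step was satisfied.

Step 6

Step 1: 78 days after February 16, 2029 (when the loss occurs) is May 5, 2029; completed February 22, 2029, before the deadline.
Step 2: the earliest permitted date is 7 days after February 16, 2029 (when the loss occurs), i.e. February 23, 2029; done February 24, 2029 — permitted.
Step 3: the window is 14–24 days after February 24, 2029 (when the sworn proof of loss is submitted), so March 10, 2029 through March 20, 2029; done March 13, 2029, which is between those dates.
Step 4: the window is 17–47 days after March 13, 2029 (when the supporting inventory is provided), so March 30, 2029 through April 29, 2029; done April 1, 2029, which is between those dates.
Step 5: 49 days after March 13, 2029 (when the supporting inventory is provided) is May 1, 2029; April 29, 2029 is within that limit.
Step 6: 18 days after May 29, 2029 (end of the 30-day comment period, which began when the examination under oath is completed on April 29, 2029) is June 16, 2029; not done until June 18, 2029, 2 days after the deadline.
That is the first point of non-compliance.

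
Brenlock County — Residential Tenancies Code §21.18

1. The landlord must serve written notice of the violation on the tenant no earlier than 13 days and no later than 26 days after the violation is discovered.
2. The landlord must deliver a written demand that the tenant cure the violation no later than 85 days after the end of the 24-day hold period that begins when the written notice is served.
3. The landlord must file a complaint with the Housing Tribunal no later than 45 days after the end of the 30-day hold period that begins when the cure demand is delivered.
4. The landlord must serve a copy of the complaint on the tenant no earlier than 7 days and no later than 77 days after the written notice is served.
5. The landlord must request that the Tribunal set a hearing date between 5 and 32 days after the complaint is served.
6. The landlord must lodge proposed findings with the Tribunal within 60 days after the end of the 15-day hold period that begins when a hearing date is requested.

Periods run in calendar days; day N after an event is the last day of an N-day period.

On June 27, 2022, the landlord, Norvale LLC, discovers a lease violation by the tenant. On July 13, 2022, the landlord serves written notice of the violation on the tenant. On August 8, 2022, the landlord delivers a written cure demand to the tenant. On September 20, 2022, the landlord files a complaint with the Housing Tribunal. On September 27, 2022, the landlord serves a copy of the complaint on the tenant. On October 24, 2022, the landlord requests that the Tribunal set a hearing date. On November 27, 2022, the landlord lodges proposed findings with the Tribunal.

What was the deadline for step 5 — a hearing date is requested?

October 29, 2022

Step 5 runs from September 27, 2022, when the complaint is served. The window is 5–32 days after September 27, 2022; it closes on October 29, 2022.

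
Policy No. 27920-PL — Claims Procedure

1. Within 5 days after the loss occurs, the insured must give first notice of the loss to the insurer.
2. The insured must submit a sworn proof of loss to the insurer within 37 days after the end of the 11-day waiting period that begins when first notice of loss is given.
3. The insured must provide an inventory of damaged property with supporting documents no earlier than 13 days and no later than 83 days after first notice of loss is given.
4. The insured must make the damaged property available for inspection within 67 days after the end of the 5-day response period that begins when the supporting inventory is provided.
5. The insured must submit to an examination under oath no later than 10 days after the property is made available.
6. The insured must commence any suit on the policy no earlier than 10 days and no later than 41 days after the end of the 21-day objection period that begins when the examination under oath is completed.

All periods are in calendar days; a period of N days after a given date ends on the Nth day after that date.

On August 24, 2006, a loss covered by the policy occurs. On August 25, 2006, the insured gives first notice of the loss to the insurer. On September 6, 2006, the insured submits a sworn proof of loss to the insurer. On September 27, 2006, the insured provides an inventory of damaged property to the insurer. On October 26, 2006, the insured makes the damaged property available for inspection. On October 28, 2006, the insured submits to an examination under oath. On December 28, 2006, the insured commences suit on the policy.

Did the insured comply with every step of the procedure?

(1) due by August 24, 2006 + 5 days = August 29, 2006; completed August 25, 2006, before the deadline.
(2) due by September 5, 2006 + 37 days = October 12, 2006; done September 6, 2006 — timely.
(3) the permitted window runs from August 25, 2006 + 13 = September 7, 2006 to August 25, 2006 + 83 = November 16, 2006; done September 27, 2006, which is between those dates.
(4) due by October 2, 2006 + 67 days = December 8, 2006; done October 26, 2006 — timely.
(5) due by October 26, 2006 + 10 days = November 5, 2006; October 28, 2006 is within that limit.
(6) the permitted window runs from November 18, 2006 + 10 = November 28, 2006 to November 18, 2006 + 41 = December 29, 2006; done December 28, 2006 — within the window.

Yes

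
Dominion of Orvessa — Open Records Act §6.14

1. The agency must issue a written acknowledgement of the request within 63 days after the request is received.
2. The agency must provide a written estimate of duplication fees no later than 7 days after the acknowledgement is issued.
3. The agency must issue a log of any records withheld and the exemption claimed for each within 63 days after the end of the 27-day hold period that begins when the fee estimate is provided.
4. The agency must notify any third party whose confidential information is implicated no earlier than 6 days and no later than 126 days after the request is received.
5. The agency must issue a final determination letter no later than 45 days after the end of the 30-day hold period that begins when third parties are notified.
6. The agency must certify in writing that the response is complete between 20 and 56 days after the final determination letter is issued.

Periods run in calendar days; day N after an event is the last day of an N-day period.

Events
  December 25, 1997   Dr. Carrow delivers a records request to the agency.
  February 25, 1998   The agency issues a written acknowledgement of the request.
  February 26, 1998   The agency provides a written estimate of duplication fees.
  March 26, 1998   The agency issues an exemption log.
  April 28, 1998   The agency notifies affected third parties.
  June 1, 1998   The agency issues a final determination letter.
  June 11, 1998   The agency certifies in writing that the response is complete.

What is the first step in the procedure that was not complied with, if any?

Step 6

Step 1 — counting 63 days from December 25, 1997 (when the request is received) gives a deadline of February 26, 1998; completed February 25, 1998, before the deadline.
Step 2 — counting 7 days from February 25, 1998 (when the acknowledgement is issued) gives a deadline of March 4, 1998; completed February 26, 1998, before the deadline.
Step 3 — counting 63 days from March 25, 1998 (end of the 27-day hold period, which began when the fee estimate is provided on February 26, 1998) gives a deadline of May 27, 1998; done March 26, 1998 — timely.
Step 4 — 6 and 126 days from December 25, 1997 (when the request is received) are December 31, 1997 and April 30, 1998 respectively; done April 28, 1998 — within the window.
Step 5 — counting 45 days from May 28, 1998 (end of the 30-day hold period, which began when third parties are notified on April 28, 1998) gives a deadline of July 12, 1998; June 1, 1998 is within that limit.
Step 6 — 20 and 56 days from June 1, 1998 (when the final determination letter is issued) are June 21, 1998 and July 27, 1998 respectively; done June 11, 1998 — 10 days before the window opened.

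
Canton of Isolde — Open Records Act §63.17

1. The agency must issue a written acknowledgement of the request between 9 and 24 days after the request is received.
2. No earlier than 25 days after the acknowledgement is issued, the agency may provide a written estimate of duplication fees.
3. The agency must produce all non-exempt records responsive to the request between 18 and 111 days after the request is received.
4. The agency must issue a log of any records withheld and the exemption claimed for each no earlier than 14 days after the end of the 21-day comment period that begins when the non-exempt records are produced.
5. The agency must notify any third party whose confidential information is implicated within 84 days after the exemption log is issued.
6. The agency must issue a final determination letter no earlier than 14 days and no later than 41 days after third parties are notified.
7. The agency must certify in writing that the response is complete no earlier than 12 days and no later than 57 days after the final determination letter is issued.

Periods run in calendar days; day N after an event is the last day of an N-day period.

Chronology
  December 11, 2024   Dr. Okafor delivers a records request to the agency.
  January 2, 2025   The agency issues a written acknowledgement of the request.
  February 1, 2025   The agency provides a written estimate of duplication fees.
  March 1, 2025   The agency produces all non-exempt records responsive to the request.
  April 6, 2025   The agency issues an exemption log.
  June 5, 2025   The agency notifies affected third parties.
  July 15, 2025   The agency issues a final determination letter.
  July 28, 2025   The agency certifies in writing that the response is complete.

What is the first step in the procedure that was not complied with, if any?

(1) the permitted window runs from December 11, 2024 + 9 = December 20, 2024 to December 11, 2024 + 24 = January 4, 2025; done January 2, 2025, which is between those dates.
(2) permitted from January 2, 2025 + 25 days = January 27, 2025 onward; February 1, 2025 is on or after that date.
(3) the permitted window runs from December 11, 2024 + 18 = December 29, 2024 to December 11, 2024 + 111 = April 1, 2025; done March 1, 2025 — within the window.
(4) permitted from March 22, 2025 + 14 days = April 5, 2025 onward; done April 6, 2025, after the minimum wait.
(5) due by April 6, 2025 + 84 days = June 29, 2025; completed June 5, 2025, before the deadline.
(6) the permitted window runs from June 5, 2025 + 14 = June 19, 2025 to June 5, 2025 + 41 = July 16, 2025; July 15, 2025 falls inside that range.
(7) the permitted window runs from July 15, 2025 + 12 = July 27, 2025 to July 15, 2025 + 57 = September 10, 2025; done July 28, 2025 — within the window.

None — every step was satisfied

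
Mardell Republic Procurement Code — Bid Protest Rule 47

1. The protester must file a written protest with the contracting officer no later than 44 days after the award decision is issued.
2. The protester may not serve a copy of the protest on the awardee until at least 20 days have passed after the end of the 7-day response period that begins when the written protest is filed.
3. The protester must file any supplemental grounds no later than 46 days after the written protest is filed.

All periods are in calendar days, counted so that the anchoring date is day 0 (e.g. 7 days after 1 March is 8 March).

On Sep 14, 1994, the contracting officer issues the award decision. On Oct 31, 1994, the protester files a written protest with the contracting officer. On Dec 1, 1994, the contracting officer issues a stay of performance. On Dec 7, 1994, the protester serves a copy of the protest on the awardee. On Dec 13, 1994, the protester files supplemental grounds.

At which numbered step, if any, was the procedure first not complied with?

Step 1: 44 days after Sep 14, 1994 (when the award decision is issued) is Oct 28, 1994; Oct 31, 1994 misses that deadline by 3 days.

Step 1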